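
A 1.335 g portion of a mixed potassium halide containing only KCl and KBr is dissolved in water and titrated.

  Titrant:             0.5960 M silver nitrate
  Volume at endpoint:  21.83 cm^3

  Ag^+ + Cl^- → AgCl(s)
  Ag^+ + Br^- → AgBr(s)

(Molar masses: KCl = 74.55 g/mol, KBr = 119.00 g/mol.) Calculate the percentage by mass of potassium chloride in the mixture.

26.79 %

n(AgNO3) = 0.02183 × 0.5960 = 0.01301 mol
Let x = n(KCl), y = n(KBr).
Titrant: 1x + 1y = 0.01301;  mass: 74.55x + 119.00y = 1.335
Solving, x = 4.798 × 10^-3 mol, y = 8.213 × 10^-3 mol
mass of KCl = 4.798 × 10^-3 × 74.55 = 0.3577 g
% KCl = 0.3577 / 1.335 × 100 = 26.79 %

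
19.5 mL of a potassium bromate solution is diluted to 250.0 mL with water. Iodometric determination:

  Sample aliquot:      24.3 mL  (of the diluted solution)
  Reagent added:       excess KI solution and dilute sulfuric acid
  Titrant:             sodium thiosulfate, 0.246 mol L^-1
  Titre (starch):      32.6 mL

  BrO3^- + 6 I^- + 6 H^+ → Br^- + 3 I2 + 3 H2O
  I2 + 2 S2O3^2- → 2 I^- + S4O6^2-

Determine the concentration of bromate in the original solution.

n(S2O3^2-) = 0.0326 × 0.246 = 8.02 × 10^-3 mol
n(I2) = n(S2O3^2-)/2 = 4.01 × 10^-3 mol
From the 1:3 ratio, n(BrO3^-) in the aliquot = 1/3 × 4.01 × 10^-3 = 1.34 × 10^-3 mol
[BrO3^-]_dilute = 1.34 × 10^-3 / 0.0243 = 0.0550 mol/L
[BrO3^-]_original = 0.0550 × 250.0/19.5 = 0.705 mol/L

0.705 mol/L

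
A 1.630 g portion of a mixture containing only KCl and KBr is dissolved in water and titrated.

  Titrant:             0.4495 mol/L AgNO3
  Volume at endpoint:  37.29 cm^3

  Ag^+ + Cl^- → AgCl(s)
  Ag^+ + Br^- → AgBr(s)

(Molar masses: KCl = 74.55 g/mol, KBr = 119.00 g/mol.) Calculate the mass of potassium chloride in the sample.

0.6116 g

n(AgNO3) = 0.03729 × 0.4495 = 0.01676 mol
Let x = n(KCl), y = n(KBr).
Titrant: 1x + 1y = 0.01676;  mass: 74.55x + 119.00y = 1.630
Solving, x = 8.204 × 10^-3 mol, y = 8.558 × 10^-3 mol
mass of KCl = 8.204 × 10^-3 × 74.55 = 0.6116 g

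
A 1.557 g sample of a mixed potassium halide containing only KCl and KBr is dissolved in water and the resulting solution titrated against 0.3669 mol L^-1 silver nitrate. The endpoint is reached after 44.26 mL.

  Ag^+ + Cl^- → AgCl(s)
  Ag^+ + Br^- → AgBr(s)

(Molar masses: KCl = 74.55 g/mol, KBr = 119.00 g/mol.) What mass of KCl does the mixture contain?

n(AgNO3) = 0.04426 × 0.3669 = 0.01624 mol
Let x = n(KCl), y = n(KBr).
Titrant: 1x + 1y = 0.01624;  mass: 74.55x + 119.00y = 1.557
Solving, x = 8.446 × 10^-3 mol, y = 7.793 × 10^-3 mol
mass of KCl = 8.446 × 10^-3 × 74.55 = 0.6297 g

0.6297 g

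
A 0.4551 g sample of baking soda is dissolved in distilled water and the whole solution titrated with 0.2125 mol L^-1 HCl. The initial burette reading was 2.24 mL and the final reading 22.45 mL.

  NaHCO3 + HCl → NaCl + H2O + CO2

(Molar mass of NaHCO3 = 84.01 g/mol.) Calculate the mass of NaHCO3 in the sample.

n(HCl) = 0.02021 L × 0.2125 mol/L = 4.295 × 10^-3 mol
n(NaHCO3) = 4.295 × 10^-3 mol (1:1 ratio)
mass of NaHCO3 = 4.295 × 10^-3 × 84.01 g/mol = 0.3608 g

0.3608 g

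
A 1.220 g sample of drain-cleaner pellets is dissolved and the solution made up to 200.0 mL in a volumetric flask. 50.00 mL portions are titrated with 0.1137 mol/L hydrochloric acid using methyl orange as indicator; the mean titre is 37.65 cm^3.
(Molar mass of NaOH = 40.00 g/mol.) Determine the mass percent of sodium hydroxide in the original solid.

56.14 %

NaOH + HCl → NaCl + H2O
n(HCl) per titration = 0.03765 × 0.1137 = 4.281 × 10^-3 mol
n(NaOH) in each aliquot = 4.281 × 10^-3 mol (1:1 ratio)
n(NaOH) in the whole flask = 4.281 × 10^-3 × 200.0/50.00 = 0.01712 mol
mass of NaOH = 0.01712 × 40.00 = 0.6849 g
% NaOH = 0.6849 / 1.220 × 100 = 56.14 %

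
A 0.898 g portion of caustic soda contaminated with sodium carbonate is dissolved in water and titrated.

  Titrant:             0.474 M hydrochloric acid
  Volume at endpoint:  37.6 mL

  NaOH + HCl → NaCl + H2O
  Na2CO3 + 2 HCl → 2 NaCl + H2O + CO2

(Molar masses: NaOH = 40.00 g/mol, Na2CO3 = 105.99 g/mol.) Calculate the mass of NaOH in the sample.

n(HCl) = 0.0376 × 0.474 = 0.0178 mol
Let x = n(NaOH), y = n(Na2CO3).
Titrant: 1x + 2y = 0.0178;  mass: 40.00x + 105.99y = 0.898
Solving, x = 3.58 × 10^-3 mol, y = 7.12 × 10^-3 mol
mass of NaOH = 3.58 × 10^-3 × 40.00 = 0.143 g

0.143 g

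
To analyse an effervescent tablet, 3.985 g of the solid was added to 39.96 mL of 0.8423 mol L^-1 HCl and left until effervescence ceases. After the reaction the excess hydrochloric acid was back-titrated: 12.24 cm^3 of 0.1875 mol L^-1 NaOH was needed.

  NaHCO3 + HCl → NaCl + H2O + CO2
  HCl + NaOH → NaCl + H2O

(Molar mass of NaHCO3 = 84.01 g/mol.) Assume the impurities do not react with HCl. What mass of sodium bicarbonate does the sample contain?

n(HCl) added = 0.03996 × 0.8423 = 0.03366 mol
n(NaOH) used in back-titration = 0.01224 × 0.1875 = 2.295 × 10^-3 mol
n(HCl) left over = 2.295 × 10^-3 mol (1:1 ratio)
n(HCl) consumed by analyte = 0.03366 − 2.295 × 10^-3 = 0.03136 mol
n(NaHCO3) = 0.03136 mol (1:1 ratio)
mass of NaHCO3 = 0.03136 × 84.01 = 2.635 g

2.635 g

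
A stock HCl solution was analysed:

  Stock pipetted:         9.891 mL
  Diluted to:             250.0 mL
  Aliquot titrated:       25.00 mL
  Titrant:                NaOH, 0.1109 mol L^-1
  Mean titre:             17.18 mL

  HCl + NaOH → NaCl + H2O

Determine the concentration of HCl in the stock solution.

1.926 mol/L

n(NaOH) = 0.01718 × 0.1109 = 1.905 × 10^-3 mol
n(HCl) in the aliquot = 1.905 × 10^-3 mol (1:1 ratio)
[HCl]_dilute = 1.905 × 10^-3 / 0.02500 = 0.07621 mol/L
Dilution factor = 250.0 / 9.891 = 25.28
[HCl]_stock = 0.07621 × 25.28 = 1.926 mol/L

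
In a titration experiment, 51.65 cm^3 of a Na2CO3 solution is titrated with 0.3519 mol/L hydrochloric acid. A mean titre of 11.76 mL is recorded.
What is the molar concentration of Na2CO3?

Na2CO3 + 2 HCl → 2 NaCl + H2O + CO2
n(HCl) = 0.01176 L × 0.3519 mol/L = 4.138 × 10^-3 mol
From the 1:2 mole ratio, n(Na2CO3) = 1/2 × 4.138 × 10^-3 = 2.069 × 10^-3 mol
[Na2CO3] = 2.069 × 10^-3 mol / 0.05165 L = 0.04006 mol/L

0.04006 mol/L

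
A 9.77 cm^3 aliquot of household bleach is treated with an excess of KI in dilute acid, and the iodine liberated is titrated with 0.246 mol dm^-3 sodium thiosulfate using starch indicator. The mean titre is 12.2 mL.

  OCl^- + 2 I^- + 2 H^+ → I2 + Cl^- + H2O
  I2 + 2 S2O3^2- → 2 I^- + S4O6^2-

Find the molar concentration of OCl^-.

0.154 mol/L

n(S2O3^2-) = 0.0122 × 0.246 = 3.00 × 10^-3 mol
n(I2) = n(S2O3^2-)/2 = 1.50 × 10^-3 mol
n(OCl^-) in the aliquot = 1.50 × 10^-3 mol (1:1 ratio)
[OCl^-] = 1.50 × 10^-3 / 0.00977 = 0.154 mol/L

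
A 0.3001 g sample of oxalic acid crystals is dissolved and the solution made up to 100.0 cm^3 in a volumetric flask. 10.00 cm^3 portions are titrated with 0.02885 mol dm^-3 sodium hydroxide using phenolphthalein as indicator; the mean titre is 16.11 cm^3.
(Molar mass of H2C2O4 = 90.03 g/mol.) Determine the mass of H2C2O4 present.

0.2092 g

H2C2O4 + 2 NaOH → Na2C2O4 + 2 H2O
n(NaOH) per titration = 0.01611 × 0.02885 = 4.648 × 10^-4 mol
From the 1:2 ratio, n(H2C2O4) in each aliquot = 1/2 × 4.648 × 10^-4 = 2.324 × 10^-4 mol
n(H2C2O4) in the whole flask = 2.324 × 10^-4 × 100.0/10.00 = 2.324 × 10^-3 mol
mass of H2C2O4 = 2.324 × 10^-3 × 90.03 = 0.2092 g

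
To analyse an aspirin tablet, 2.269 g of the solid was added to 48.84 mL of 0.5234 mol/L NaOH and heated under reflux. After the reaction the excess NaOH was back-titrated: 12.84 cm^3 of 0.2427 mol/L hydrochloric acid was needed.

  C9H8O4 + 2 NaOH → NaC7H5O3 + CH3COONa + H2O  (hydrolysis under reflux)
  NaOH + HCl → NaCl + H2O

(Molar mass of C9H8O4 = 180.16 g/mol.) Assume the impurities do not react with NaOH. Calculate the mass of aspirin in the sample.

n(NaOH) added = 0.04884 × 0.5234 = 0.02556 mol
n(HCl) used in back-titration = 0.01284 × 0.2427 = 3.116 × 10^-3 mol
n(NaOH) left over = 3.116 × 10^-3 mol (1:1 ratio)
n(NaOH) consumed by analyte = 0.02556 − 3.116 × 10^-3 = 0.02245 mol
From the 1:2 ratio, n(C9H8O4) = 1/2 × 0.02245 = 0.01122 mol
mass of C9H8O4 = 0.01122 × 180.16 = 2.022 g

2.022 g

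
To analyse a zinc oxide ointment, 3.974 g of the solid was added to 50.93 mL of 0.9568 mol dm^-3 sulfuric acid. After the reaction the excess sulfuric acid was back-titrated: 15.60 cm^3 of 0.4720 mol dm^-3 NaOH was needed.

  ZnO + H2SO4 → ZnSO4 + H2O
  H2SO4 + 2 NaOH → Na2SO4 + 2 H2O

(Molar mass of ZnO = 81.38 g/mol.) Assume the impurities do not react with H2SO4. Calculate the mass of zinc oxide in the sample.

n(H2SO4) added = 0.05093 × 0.9568 = 0.04873 mol
n(NaOH) used in back-titration = 0.01560 × 0.4720 = 7.363 × 10^-3 mol
From the 1:2 ratio, n(H2SO4) left over = 1/2 × 7.363 × 10^-3 = 3.682 × 10^-3 mol
n(H2SO4) consumed by analyte = 0.04873 − 3.682 × 10^-3 = 0.04505 mol
n(ZnO) = 0.04505 mol (1:1 ratio)
mass of ZnO = 0.04505 × 81.38 = 3.666 g

3.666 g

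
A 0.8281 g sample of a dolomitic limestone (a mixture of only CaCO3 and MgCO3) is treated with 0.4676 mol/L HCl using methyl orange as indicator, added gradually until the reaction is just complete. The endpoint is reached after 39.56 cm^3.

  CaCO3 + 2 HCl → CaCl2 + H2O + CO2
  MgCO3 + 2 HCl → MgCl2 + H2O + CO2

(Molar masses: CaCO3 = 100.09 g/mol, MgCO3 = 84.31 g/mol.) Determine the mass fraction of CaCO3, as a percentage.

37.00 %

n(HCl) = 0.03956 × 0.4676 = 0.01850 mol
Let x = n(CaCO3), y = n(MgCO3).
Titrant: 2x + 2y = 0.01850;  mass: 100.09x + 84.31y = 0.8281
Solving, x = 3.061 × 10^-3 mol, y = 6.188 × 10^-3 mol
mass of CaCO3 = 3.061 × 10^-3 × 100.09 = 0.3064 g
% CaCO3 = 0.3064 / 0.8281 × 100 = 37.00 %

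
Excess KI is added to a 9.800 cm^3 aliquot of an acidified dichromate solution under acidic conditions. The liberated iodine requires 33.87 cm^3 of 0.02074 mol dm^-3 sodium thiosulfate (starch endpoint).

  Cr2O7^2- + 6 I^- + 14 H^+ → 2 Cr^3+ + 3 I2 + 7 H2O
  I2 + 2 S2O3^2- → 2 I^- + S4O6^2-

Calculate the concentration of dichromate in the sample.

n(S2O3^2-) = 0.03387 × 0.02074 = 7.025 × 10^-4 mol
n(I2) = n(S2O3^2-)/2 = 3.512 × 10^-4 mol
From the 1:3 ratio, n(Cr2O7^2-) in the aliquot = 1/3 × 3.512 × 10^-4 = 1.171 × 10^-4 mol
[Cr2O7^2-] = 1.171 × 10^-4 / 0.009800 = 0.01195 mol/L

0.01195 mol/L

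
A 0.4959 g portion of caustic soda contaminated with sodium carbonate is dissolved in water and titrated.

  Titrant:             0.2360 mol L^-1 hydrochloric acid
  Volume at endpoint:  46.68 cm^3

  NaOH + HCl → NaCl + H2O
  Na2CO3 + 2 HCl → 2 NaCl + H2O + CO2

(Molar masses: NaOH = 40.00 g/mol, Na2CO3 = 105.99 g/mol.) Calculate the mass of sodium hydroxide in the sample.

0.2706 g

n(HCl) = 0.04668 × 0.2360 = 0.01102 mol
Let x = n(NaOH), y = n(Na2CO3).
Titrant: 1x + 2y = 0.01102;  mass: 40.00x + 105.99y = 0.4959
Solving, x = 6.766 × 10^-3 mol, y = 2.125 × 10^-3 mol
mass of NaOH = 6.766 × 10^-3 × 40.00 = 0.2706 g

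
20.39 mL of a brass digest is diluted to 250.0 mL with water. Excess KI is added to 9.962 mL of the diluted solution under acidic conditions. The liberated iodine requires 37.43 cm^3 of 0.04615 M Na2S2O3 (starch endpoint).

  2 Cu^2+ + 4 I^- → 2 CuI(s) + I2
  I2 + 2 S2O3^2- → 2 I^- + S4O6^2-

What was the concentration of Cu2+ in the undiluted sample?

2.126 M

n(S2O3^2-) = 0.03743 × 0.04615 = 1.727 × 10^-3 mol
n(I2) = n(S2O3^2-)/2 = 8.637 × 10^-4 mol
From the 2:1 ratio, n(Cu2+) in the aliquot = 2/1 × 8.637 × 10^-4 = 1.727 × 10^-3 mol
[Cu2+]_dilute = 1.727 × 10^-3 / 0.009962 = 0.1734 mol/L
[Cu2+]_original = 0.1734 × 250.0/20.39 = 2.126 mol/L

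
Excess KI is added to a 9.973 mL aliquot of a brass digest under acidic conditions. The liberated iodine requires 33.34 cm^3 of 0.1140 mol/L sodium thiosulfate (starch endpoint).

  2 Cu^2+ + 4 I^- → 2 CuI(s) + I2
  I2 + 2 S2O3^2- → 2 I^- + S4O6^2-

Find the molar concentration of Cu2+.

0.3811 mol/L

n(S2O3^2-) = 0.03334 × 0.1140 = 3.801 × 10^-3 mol
n(I2) = n(S2O3^2-)/2 = 1.900 × 10^-3 mol
From the 2:1 ratio, n(Cu2+) in the aliquot = 2/1 × 1.900 × 10^-3 = 3.801 × 10^-3 mol
[Cu2+] = 3.801 × 10^-3 / 0.009973 = 0.3811 mol/L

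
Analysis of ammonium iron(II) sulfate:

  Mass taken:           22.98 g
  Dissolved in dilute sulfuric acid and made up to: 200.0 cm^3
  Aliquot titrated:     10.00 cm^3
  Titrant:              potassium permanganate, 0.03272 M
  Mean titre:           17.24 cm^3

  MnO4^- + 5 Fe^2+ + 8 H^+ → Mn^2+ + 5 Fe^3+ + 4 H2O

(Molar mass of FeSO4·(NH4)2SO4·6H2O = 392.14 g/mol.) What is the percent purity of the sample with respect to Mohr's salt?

n(KMnO4) per titration = 0.01724 × 0.03272 = 5.641 × 10^-4 mol
From the 5:1 ratio, n(FeSO4·(NH4)2SO4·6H2O) in each aliquot = 5/1 × 5.641 × 10^-4 = 2.820 × 10^-3 mol
n(FeSO4·(NH4)2SO4·6H2O) in the whole flask = 2.820 × 10^-3 × 200.0/10.00 = 0.05641 mol
mass of FeSO4·(NH4)2SO4·6H2O = 0.05641 × 392.14 = 22.12 g
% FeSO4·(NH4)2SO4·6H2O = 22.12 / 22.98 × 100 = 96.26 %

96.26 %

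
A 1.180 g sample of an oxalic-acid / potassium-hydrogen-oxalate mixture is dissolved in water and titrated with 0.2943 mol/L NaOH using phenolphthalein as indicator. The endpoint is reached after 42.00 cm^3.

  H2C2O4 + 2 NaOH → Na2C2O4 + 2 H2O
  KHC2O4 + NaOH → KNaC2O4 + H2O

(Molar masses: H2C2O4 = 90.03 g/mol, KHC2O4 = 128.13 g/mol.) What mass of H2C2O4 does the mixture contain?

n(NaOH) = 0.04200 × 0.2943 = 0.01236 mol
Let x = n(H2C2O4), y = n(KHC2O4).
Titrant: 2x + 1y = 0.01236;  mass: 90.03x + 128.13y = 1.180
Solving, x = 2.429 × 10^-3 mol, y = 7.503 × 10^-3 mol
mass of H2C2O4 = 2.429 × 10^-3 × 90.03 = 0.2187 g

0.2187 g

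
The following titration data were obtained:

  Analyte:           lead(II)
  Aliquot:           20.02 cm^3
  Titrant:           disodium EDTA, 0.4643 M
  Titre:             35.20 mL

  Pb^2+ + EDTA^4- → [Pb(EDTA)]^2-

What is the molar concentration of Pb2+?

n(EDTA) = 0.03520 L × 0.4643 mol/L = 0.01634 mol
n(Pb2+) = 0.01634 mol (1:1 mole ratio)
[Pb2+] = 0.01634 mol / 0.02002 L = 0.8164 mol/L

0.8164 M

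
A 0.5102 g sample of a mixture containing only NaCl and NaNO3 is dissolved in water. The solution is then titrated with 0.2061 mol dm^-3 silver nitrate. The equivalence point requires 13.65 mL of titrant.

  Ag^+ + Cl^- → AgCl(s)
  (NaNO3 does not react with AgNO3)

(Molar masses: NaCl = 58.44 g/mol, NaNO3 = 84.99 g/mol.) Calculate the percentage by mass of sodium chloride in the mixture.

n(AgNO3) = 0.01365 × 0.2061 = 2.813 × 10^-3 mol
Let x = n(NaCl), y = n(NaNO3).
Titrant: 1x = 2.813 × 10^-3;  mass: 58.44x + 84.99y = 0.5102
Solving, x = 2.813 × 10^-3 mol, y = 4.069 × 10^-3 mol
mass of NaCl = 2.813 × 10^-3 × 58.44 = 0.1644 g
% NaCl = 0.1644 / 0.5102 × 100 = 32.22 %

32.22 %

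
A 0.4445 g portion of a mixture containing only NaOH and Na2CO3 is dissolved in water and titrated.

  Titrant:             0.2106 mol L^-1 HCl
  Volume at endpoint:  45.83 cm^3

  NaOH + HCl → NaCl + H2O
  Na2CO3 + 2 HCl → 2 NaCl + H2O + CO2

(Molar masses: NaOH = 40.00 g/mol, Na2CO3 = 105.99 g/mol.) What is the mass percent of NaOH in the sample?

46.39 %

n(HCl) = 0.04583 × 0.2106 = 9.652 × 10^-3 mol
Let x = n(NaOH), y = n(Na2CO3).
Titrant: 1x + 2y = 9.652 × 10^-3;  mass: 40.00x + 105.99y = 0.4445
Solving, x = 5.156 × 10^-3 mol, y = 2.248 × 10^-3 mol
mass of NaOH = 5.156 × 10^-3 × 40.00 = 0.2062 g
% NaOH = 0.2062 / 0.4445 × 100 = 46.39 %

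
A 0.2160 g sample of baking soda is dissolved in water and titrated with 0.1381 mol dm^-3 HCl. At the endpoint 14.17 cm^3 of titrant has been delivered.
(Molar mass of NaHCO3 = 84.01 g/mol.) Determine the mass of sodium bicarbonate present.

0.1644 g

NaHCO3 + HCl → NaCl + H2O + CO2
n(HCl) = 0.01417 L × 0.1381 mol/L = 1.957 × 10^-3 mol
n(NaHCO3) = 1.957 × 10^-3 mol (1:1 ratio)
mass of NaHCO3 = 1.957 × 10^-3 × 84.01 g/mol = 0.1644 g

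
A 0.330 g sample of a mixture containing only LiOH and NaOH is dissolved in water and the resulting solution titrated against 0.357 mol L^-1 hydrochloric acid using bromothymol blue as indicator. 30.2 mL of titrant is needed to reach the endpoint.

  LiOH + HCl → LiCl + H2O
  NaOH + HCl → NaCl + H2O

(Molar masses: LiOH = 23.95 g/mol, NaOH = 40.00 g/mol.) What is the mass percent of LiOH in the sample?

45.8 %

n(HCl) = 0.0302 × 0.357 = 0.0108 mol
Let x = n(LiOH), y = n(NaOH).
Titrant: 1x + 1y = 0.0108;  mass: 23.95x + 40.00y = 0.330
Solving, x = 6.31 × 10^-3 mol, y = 4.47 × 10^-3 mol
mass of LiOH = 6.31 × 10^-3 × 23.95 = 0.151 g
% LiOH = 0.151 / 0.330 × 100 = 45.8 %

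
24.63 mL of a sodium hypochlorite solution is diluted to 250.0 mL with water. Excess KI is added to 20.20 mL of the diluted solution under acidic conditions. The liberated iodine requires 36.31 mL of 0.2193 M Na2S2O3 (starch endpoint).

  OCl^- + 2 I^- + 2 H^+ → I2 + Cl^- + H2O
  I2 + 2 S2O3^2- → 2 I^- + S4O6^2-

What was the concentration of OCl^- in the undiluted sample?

n(S2O3^2-) = 0.03631 × 0.2193 = 7.963 × 10^-3 mol
n(I2) = n(S2O3^2-)/2 = 3.981 × 10^-3 mol
n(OCl^-) in the aliquot = 3.981 × 10^-3 mol (1:1 ratio)
[OCl^-]_dilute = 3.981 × 10^-3 / 0.02020 = 0.1971 mol/L
[OCl^-]_original = 0.1971 × 250.0/24.63 = 2.001 mol/L

2.001 M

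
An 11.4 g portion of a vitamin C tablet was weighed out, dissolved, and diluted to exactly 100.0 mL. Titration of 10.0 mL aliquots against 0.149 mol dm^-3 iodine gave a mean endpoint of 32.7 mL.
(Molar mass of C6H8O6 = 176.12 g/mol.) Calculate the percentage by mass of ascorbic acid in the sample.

C6H8O6 + I2 → C6H6O6 + 2 HI
n(I2) per titration = 0.0327 × 0.149 = 4.87 × 10^-3 mol
n(C6H8O6) in each aliquot = 4.87 × 10^-3 mol (1:1 ratio)
n(C6H8O6) in the whole flask = 4.87 × 10^-3 × 100.0/10.0 = 0.0487 mol
mass of C6H8O6 = 0.0487 × 176.12 = 8.58 g
% C6H8O6 = 8.58 / 11.4 × 100 = 75.3 %

75.3 %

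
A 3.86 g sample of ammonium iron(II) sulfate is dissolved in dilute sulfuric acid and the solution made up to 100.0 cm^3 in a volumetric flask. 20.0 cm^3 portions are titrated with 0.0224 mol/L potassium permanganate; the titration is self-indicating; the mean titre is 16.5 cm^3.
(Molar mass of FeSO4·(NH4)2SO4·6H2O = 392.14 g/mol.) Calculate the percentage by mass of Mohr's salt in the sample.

93.9 %

MnO4^- + 5 Fe^2+ + 8 H^+ → Mn^2+ + 5 Fe^3+ + 4 H2O
n(KMnO4) per titration = 0.0165 × 0.0224 = 3.70 × 10^-4 mol
From the 5:1 ratio, n(FeSO4·(NH4)2SO4·6H2O) in each aliquot = 5/1 × 3.70 × 10^-4 = 1.85 × 10^-3 mol
n(FeSO4·(NH4)2SO4·6H2O) in the whole flask = 1.85 × 10^-3 × 100.0/20.0 = 9.24 × 10^-3 mol
mass of FeSO4·(NH4)2SO4·6H2O = 9.24 × 10^-3 × 392.14 = 3.62 g
% FeSO4·(NH4)2SO4·6H2O = 3.62 / 3.86 × 100 = 93.9 %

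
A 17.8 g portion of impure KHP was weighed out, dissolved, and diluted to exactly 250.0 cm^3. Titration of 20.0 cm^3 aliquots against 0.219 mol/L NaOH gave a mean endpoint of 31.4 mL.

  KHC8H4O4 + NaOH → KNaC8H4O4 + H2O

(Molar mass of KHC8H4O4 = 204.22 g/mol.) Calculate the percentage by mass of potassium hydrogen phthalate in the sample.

n(NaOH) per titration = 0.0314 × 0.219 = 6.88 × 10^-3 mol
n(KHC8H4O4) in each aliquot = 6.88 × 10^-3 mol (1:1 ratio)
n(KHC8H4O4) in the whole flask = 6.88 × 10^-3 × 250.0/20.0 = 0.0860 mol
mass of KHC8H4O4 = 0.0860 × 204.22 = 17.6 g
% KHC8H4O4 = 17.6 / 17.8 × 100 = 98.6 %

98.6 %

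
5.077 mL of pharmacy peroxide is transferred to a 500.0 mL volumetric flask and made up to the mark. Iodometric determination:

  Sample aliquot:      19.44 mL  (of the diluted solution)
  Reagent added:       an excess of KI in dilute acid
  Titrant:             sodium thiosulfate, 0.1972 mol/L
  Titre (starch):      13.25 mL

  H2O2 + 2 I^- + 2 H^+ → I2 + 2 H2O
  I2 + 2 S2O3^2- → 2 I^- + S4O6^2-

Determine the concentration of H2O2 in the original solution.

n(S2O3^2-) = 0.01325 × 0.1972 = 2.613 × 10^-3 mol
n(I2) = n(S2O3^2-)/2 = 1.306 × 10^-3 mol
n(H2O2) in the aliquot = 1.306 × 10^-3 mol (1:1 ratio)
[H2O2]_dilute = 1.306 × 10^-3 / 0.01944 = 0.06720 mol/L
[H2O2]_original = 0.06720 × 500.0/5.077 = 6.618 mol/L

6.618 mol/L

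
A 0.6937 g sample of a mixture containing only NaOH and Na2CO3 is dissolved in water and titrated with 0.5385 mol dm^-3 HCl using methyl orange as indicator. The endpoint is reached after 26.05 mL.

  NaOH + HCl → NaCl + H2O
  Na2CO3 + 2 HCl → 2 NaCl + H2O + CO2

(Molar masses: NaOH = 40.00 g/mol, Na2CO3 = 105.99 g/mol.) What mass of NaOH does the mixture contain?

0.1530 g

n(HCl) = 0.02605 × 0.5385 = 0.01403 mol
Let x = n(NaOH), y = n(Na2CO3).
Titrant: 1x + 2y = 0.01403;  mass: 40.00x + 105.99y = 0.6937
Solving, x = 3.825 × 10^-3 mol, y = 5.101 × 10^-3 mol
mass of NaOH = 3.825 × 10^-3 × 40.00 = 0.1530 g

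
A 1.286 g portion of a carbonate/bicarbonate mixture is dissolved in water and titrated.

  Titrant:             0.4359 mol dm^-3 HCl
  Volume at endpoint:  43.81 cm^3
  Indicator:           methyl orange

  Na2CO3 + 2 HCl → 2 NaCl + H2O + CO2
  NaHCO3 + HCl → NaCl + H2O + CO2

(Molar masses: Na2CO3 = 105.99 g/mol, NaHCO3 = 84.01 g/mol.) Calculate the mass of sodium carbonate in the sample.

n(HCl) = 0.04381 × 0.4359 = 0.01910 mol
Let x = n(Na2CO3), y = n(NaHCO3).
Titrant: 2x + 1y = 0.01910;  mass: 105.99x + 84.01y = 1.286
Solving, x = 5.132 × 10^-3 mol, y = 8.833 × 10^-3 mol
mass of Na2CO3 = 5.132 × 10^-3 × 105.99 = 0.5439 g

0.5439 g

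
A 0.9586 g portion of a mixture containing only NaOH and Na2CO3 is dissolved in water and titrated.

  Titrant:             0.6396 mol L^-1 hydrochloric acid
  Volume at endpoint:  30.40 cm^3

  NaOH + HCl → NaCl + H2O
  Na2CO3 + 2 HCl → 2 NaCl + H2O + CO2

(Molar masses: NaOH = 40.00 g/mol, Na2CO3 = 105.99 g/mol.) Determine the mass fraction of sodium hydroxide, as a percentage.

23.06 %

n(HCl) = 0.03040 × 0.6396 = 0.01944 mol
Let x = n(NaOH), y = n(Na2CO3).
Titrant: 1x + 2y = 0.01944;  mass: 40.00x + 105.99y = 0.9586
Solving, x = 5.527 × 10^-3 mol, y = 6.958 × 10^-3 mol
mass of NaOH = 5.527 × 10^-3 × 40.00 = 0.2211 g
% NaOH = 0.2211 / 0.9586 × 100 = 23.06 %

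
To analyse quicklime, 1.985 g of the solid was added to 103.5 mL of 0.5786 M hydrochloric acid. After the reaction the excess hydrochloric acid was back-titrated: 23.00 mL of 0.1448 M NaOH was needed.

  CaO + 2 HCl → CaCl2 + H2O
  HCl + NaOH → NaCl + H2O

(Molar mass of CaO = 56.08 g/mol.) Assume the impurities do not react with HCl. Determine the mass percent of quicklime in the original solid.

n(HCl) added = 0.1035 × 0.5786 = 0.05989 mol
n(NaOH) used in back-titration = 0.02300 × 0.1448 = 3.330 × 10^-3 mol
n(HCl) left over = 3.330 × 10^-3 mol (1:1 ratio)
n(HCl) consumed by analyte = 0.05989 − 3.330 × 10^-3 = 0.05655 mol
From the 1:2 ratio, n(CaO) = 1/2 × 0.05655 = 0.02828 mol
mass of CaO = 0.02828 × 56.08 = 1.586 g
% CaO = 1.586 / 1.985 × 100 = 79.89 %

79.89 %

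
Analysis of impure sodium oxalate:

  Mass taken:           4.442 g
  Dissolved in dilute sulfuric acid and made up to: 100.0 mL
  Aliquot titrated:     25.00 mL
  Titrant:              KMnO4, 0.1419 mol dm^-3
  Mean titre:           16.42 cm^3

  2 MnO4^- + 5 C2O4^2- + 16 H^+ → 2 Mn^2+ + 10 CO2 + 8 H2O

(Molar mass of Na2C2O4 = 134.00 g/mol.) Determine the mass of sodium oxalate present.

3.122 g

n(KMnO4) per titration = 0.01642 × 0.1419 = 2.330 × 10^-3 mol
From the 5:2 ratio, n(Na2C2O4) in each aliquot = 5/2 × 2.330 × 10^-3 = 5.825 × 10^-3 mol
n(Na2C2O4) in the whole flask = 5.825 × 10^-3 × 100.0/25.00 = 0.02330 mol
mass of Na2C2O4 = 0.02330 × 134.00 = 3.122 g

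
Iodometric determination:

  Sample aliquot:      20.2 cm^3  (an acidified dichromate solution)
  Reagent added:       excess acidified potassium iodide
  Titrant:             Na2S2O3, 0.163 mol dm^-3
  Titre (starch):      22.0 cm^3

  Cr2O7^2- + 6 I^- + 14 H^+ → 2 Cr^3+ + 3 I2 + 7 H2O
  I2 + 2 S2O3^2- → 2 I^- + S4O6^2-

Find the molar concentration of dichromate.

n(S2O3^2-) = 0.0220 × 0.163 = 3.59 × 10^-3 mol
n(I2) = n(S2O3^2-)/2 = 1.79 × 10^-3 mol
From the 1:3 ratio, n(Cr2O7^2-) in the aliquot = 1/3 × 1.79 × 10^-3 = 5.98 × 10^-4 mol
[Cr2O7^2-] = 5.98 × 10^-4 / 0.0202 = 0.0296 mol/L

0.0296 mol/L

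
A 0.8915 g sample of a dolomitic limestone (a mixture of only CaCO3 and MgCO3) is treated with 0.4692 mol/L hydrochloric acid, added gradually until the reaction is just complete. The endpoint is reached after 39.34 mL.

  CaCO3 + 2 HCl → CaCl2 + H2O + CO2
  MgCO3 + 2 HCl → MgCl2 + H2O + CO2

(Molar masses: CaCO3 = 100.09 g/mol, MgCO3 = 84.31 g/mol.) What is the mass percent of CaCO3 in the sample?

n(HCl) = 0.03934 × 0.4692 = 0.01846 mol
Let x = n(CaCO3), y = n(MgCO3).
Titrant: 2x + 2y = 0.01846;  mass: 100.09x + 84.31y = 0.8915
Solving, x = 7.186 × 10^-3 mol, y = 2.044 × 10^-3 mol
mass of CaCO3 = 7.186 × 10^-3 × 100.09 = 0.7192 g
% CaCO3 = 0.7192 / 0.8915 × 100 = 80.67 %

80.67 %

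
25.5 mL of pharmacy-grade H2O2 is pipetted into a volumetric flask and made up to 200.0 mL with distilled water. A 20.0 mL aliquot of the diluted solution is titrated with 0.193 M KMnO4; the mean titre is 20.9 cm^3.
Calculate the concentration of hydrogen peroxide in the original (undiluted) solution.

2 MnO4^- + 5 H2O2 + 6 H^+ → 2 Mn^2+ + 5 O2 + 8 H2O
n(KMnO4) = 0.0209 × 0.193 = 4.03 × 10^-3 mol
From the 5:2 ratio, n(H2O2) in the aliquot = 5/2 × 4.03 × 10^-3 = 0.0101 mol
[H2O2]_dilute = 0.0101 / 0.0200 = 0.504 mol/L
Dilution factor = 200.0 / 25.5 = 7.843
[H2O2]_stock = 0.504 × 7.843 = 3.95 mol/L

3.95 M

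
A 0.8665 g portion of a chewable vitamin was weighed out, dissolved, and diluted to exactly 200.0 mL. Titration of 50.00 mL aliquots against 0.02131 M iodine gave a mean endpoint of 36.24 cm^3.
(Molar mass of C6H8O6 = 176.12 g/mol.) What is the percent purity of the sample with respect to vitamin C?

62.79 %

C6H8O6 + I2 → C6H6O6 + 2 HI
n(I2) per titration = 0.03624 × 0.02131 = 7.723 × 10^-4 mol
n(C6H8O6) in each aliquot = 7.723 × 10^-4 mol (1:1 ratio)
n(C6H8O6) in the whole flask = 7.723 × 10^-4 × 200.0/50.00 = 3.089 × 10^-3 mol
mass of C6H8O6 = 3.089 × 10^-3 × 176.12 = 0.5441 g
% C6H8O6 = 0.5441 / 0.8665 × 100 = 62.79 %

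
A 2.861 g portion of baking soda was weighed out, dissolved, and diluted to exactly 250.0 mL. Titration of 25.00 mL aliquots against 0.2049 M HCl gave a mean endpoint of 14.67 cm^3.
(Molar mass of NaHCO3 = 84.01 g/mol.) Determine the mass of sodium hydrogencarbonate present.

NaHCO3 + HCl → NaCl + H2O + CO2
n(HCl) per titration = 0.01467 × 0.2049 = 3.006 × 10^-3 mol
n(NaHCO3) in each aliquot = 3.006 × 10^-3 mol (1:1 ratio)
n(NaHCO3) in the whole flask = 3.006 × 10^-3 × 250.0/25.00 = 0.03006 mol
mass of NaHCO3 = 0.03006 × 84.01 = 2.525 g

2.525 g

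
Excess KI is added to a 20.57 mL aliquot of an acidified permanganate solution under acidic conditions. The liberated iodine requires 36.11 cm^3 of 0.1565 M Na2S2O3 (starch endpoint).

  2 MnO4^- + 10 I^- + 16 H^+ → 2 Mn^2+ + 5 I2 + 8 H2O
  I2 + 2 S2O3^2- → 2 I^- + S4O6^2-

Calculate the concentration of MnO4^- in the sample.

n(S2O3^2-) = 0.03611 × 0.1565 = 5.651 × 10^-3 mol
n(I2) = n(S2O3^2-)/2 = 2.826 × 10^-3 mol
From the 2:5 ratio, n(MnO4^-) in the aliquot = 2/5 × 2.826 × 10^-3 = 1.130 × 10^-3 mol
[MnO4^-] = 1.130 × 10^-3 / 0.02057 = 0.05495 mol/L

0.05495 M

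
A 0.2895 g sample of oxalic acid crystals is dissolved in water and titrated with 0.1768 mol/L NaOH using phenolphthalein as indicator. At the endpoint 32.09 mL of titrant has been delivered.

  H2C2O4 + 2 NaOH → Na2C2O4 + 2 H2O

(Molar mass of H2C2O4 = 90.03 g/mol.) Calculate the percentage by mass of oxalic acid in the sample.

n(NaOH) = 0.03209 L × 0.1768 mol/L = 5.674 × 10^-3 mol
From the 1:2 ratio, n(H2C2O4) = 1/2 × 5.674 × 10^-3 = 2.837 × 10^-3 mol
mass of H2C2O4 = 2.837 × 10^-3 × 90.03 g/mol = 0.2554 g
% H2C2O4 = 0.2554 / 0.2895 × 100 = 88.22 %

88.22 %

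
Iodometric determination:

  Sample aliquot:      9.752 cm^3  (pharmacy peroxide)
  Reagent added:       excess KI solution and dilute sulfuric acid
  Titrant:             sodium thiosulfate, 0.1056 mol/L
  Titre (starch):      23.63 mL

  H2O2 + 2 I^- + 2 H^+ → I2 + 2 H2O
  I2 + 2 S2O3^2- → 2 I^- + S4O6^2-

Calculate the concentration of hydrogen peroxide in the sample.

n(S2O3^2-) = 0.02363 × 0.1056 = 2.495 × 10^-3 mol
n(I2) = n(S2O3^2-)/2 = 1.248 × 10^-3 mol
n(H2O2) in the aliquot = 1.248 × 10^-3 mol (1:1 ratio)
[H2O2] = 1.248 × 10^-3 / 0.009752 = 0.1279 mol/L

0.1279 mol/L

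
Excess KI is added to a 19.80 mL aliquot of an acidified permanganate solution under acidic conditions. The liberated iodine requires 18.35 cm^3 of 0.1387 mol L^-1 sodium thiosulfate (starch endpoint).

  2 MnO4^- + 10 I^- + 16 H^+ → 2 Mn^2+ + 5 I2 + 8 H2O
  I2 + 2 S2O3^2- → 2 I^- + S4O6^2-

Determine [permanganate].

n(S2O3^2-) = 0.01835 × 0.1387 = 2.545 × 10^-3 mol
n(I2) = n(S2O3^2-)/2 = 1.273 × 10^-3 mol
From the 2:5 ratio, n(MnO4^-) in the aliquot = 2/5 × 1.273 × 10^-3 = 5.090 × 10^-4 mol
[MnO4^-] = 5.090 × 10^-4 / 0.01980 = 0.02571 mol/L

0.02571 mol/L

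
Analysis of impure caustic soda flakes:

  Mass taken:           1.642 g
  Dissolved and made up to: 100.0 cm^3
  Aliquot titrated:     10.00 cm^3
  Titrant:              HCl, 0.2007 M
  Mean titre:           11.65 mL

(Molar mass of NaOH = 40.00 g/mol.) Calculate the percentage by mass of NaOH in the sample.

NaOH + HCl → NaCl + H2O
n(HCl) per titration = 0.01165 × 0.2007 = 2.338 × 10^-3 mol
n(NaOH) in each aliquot = 2.338 × 10^-3 mol (1:1 ratio)
n(NaOH) in the whole flask = 2.338 × 10^-3 × 100.0/10.00 = 0.02338 mol
mass of NaOH = 0.02338 × 40.00 = 0.9353 g
% NaOH = 0.9353 / 1.642 × 100 = 56.96 %

56.96 %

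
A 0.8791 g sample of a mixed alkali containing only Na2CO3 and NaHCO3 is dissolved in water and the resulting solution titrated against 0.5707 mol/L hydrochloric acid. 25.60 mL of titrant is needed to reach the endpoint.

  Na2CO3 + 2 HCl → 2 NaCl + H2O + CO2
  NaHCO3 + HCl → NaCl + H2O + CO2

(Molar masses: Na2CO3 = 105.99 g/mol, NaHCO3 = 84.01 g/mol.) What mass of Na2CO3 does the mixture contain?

n(HCl) = 0.02560 × 0.5707 = 0.01461 mol
Let x = n(Na2CO3), y = n(NaHCO3).
Titrant: 2x + 1y = 0.01461;  mass: 105.99x + 84.01y = 0.8791
Solving, x = 5.615 × 10^-3 mol, y = 3.381 × 10^-3 mol
mass of Na2CO3 = 5.615 × 10^-3 × 105.99 = 0.5951 g

0.5951 g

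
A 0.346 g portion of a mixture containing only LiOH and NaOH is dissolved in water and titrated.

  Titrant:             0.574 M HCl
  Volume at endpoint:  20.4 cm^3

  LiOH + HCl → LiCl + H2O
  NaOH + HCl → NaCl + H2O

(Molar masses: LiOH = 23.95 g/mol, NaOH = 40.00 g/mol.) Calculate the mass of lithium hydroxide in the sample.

n(HCl) = 0.0204 × 0.574 = 0.0117 mol
Let x = n(LiOH), y = n(NaOH).
Titrant: 1x + 1y = 0.0117;  mass: 23.95x + 40.00y = 0.346
Solving, x = 7.63 × 10^-3 mol, y = 4.08 × 10^-3 mol
mass of LiOH = 7.63 × 10^-3 × 23.95 = 0.183 g

0.183 g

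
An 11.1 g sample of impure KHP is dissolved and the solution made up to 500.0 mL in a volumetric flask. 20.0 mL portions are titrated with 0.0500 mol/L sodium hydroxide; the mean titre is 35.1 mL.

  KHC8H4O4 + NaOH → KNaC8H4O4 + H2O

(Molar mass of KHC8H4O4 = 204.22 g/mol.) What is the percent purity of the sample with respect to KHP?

80.7 %

n(NaOH) per titration = 0.0351 × 0.0500 = 1.76 × 10^-3 mol
n(KHC8H4O4) in each aliquot = 1.76 × 10^-3 mol (1:1 ratio)
n(KHC8H4O4) in the whole flask = 1.76 × 10^-3 × 500.0/20.0 = 0.0439 mol
mass of KHC8H4O4 = 0.0439 × 204.22 = 8.96 g
% KHC8H4O4 = 8.96 / 11.1 × 100 = 80.7 %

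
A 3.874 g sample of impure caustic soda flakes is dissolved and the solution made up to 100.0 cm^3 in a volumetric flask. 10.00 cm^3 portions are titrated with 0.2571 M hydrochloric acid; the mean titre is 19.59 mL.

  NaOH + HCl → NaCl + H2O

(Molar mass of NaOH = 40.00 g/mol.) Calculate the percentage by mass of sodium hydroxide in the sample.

n(HCl) per titration = 0.01959 × 0.2571 = 5.037 × 10^-3 mol
n(NaOH) in each aliquot = 5.037 × 10^-3 mol (1:1 ratio)
n(NaOH) in the whole flask = 5.037 × 10^-3 × 100.0/10.00 = 0.05037 mol
mass of NaOH = 0.05037 × 40.00 = 2.015 g
% NaOH = 2.015 / 3.874 × 100 = 52.00 %

52.00 %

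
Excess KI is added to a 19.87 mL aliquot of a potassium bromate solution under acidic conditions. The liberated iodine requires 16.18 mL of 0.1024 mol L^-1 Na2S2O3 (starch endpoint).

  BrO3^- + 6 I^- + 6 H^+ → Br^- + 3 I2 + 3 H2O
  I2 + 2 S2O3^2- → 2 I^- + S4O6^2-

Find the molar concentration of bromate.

n(S2O3^2-) = 0.01618 × 0.1024 = 1.657 × 10^-3 mol
n(I2) = n(S2O3^2-)/2 = 8.284 × 10^-4 mol
From the 1:3 ratio, n(BrO3^-) in the aliquot = 1/3 × 8.284 × 10^-4 = 2.761 × 10^-4 mol
[BrO3^-] = 2.761 × 10^-4 / 0.01987 = 0.01390 mol/L

0.01390 mol/L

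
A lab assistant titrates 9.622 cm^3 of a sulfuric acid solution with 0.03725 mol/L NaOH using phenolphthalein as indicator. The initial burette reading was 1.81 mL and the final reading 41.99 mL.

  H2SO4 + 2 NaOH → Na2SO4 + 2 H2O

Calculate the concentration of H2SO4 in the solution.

n(NaOH) = 0.04018 L × 0.03725 mol/L = 1.497 × 10^-3 mol
From the 1:2 mole ratio, n(H2SO4) = 1/2 × 1.497 × 10^-3 = 7.484 × 10^-4 mol
[H2SO4] = 7.484 × 10^-4 mol / 0.009622 L = 0.07778 mol/L

0.07778 mol/L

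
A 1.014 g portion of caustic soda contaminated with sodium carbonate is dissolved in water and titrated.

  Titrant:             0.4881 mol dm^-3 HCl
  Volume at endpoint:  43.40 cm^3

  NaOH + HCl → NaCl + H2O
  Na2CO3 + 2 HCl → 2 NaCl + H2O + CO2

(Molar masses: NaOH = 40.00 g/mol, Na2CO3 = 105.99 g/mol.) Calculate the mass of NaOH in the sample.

n(HCl) = 0.04340 × 0.4881 = 0.02118 mol
Let x = n(NaOH), y = n(Na2CO3).
Titrant: 1x + 2y = 0.02118;  mass: 40.00x + 105.99y = 1.014
Solving, x = 8.359 × 10^-3 mol, y = 6.412 × 10^-3 mol
mass of NaOH = 8.359 × 10^-3 × 40.00 = 0.3343 g

0.3343 g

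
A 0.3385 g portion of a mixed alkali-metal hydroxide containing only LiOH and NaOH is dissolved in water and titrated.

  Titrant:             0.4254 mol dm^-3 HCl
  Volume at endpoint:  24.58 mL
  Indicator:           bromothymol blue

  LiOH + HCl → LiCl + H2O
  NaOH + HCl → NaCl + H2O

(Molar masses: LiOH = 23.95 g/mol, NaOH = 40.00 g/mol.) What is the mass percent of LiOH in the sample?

35.16 %

n(HCl) = 0.02458 × 0.4254 = 0.01046 mol
Let x = n(LiOH), y = n(NaOH).
Titrant: 1x + 1y = 0.01046;  mass: 23.95x + 40.00y = 0.3385
Solving, x = 4.969 × 10^-3 mol, y = 5.487 × 10^-3 mol
mass of LiOH = 4.969 × 10^-3 × 23.95 = 0.1190 g
% LiOH = 0.1190 / 0.3385 × 100 = 35.16 %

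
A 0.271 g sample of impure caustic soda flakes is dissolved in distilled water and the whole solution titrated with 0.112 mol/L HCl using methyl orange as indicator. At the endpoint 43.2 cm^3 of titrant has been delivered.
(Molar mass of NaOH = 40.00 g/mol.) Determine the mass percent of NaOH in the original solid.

71.4 %

NaOH + HCl → NaCl + H2O
n(HCl) = 0.0432 L × 0.112 mol/L = 4.84 × 10^-3 mol
n(NaOH) = 4.84 × 10^-3 mol (1:1 ratio)
mass of NaOH = 4.84 × 10^-3 × 40.00 g/mol = 0.194 g
% NaOH = 0.194 / 0.271 × 100 = 71.4 %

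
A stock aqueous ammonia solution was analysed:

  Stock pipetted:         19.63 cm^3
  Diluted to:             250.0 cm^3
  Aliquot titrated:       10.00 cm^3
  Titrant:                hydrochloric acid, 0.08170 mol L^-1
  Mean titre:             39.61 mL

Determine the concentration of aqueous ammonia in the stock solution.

NH3 + HCl → NH4Cl
n(HCl) = 0.03961 × 0.08170 = 3.236 × 10^-3 mol
n(NH3) in the aliquot = 3.236 × 10^-3 mol (1:1 ratio)
[NH3]_dilute = 3.236 × 10^-3 / 0.01000 = 0.3236 mol/L
Dilution factor = 250.0 / 19.63 = 12.74
[NH3]_stock = 0.3236 × 12.74 = 4.121 mol/L

4.121 mol/L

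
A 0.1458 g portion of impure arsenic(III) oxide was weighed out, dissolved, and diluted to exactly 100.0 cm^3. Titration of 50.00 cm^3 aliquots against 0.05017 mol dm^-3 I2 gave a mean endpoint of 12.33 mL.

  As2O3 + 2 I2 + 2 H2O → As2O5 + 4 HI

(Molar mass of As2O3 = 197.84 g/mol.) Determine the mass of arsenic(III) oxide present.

0.1224 g

n(I2) per titration = 0.01233 × 0.05017 = 6.186 × 10^-4 mol
From the 1:2 ratio, n(As2O3) in each aliquot = 1/2 × 6.186 × 10^-4 = 3.093 × 10^-4 mol
n(As2O3) in the whole flask = 3.093 × 10^-4 × 100.0/50.00 = 6.186 × 10^-4 mol
mass of As2O3 = 6.186 × 10^-4 × 197.84 = 0.1224 g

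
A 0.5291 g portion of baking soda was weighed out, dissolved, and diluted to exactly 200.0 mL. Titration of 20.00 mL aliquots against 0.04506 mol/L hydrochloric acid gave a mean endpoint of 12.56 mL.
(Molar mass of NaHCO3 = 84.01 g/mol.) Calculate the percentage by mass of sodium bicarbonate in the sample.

89.86 %

NaHCO3 + HCl → NaCl + H2O + CO2
n(HCl) per titration = 0.01256 × 0.04506 = 5.660 × 10^-4 mol
n(NaHCO3) in each aliquot = 5.660 × 10^-4 mol (1:1 ratio)
n(NaHCO3) in the whole flask = 5.660 × 10^-4 × 200.0/20.00 = 5.660 × 10^-3 mol
mass of NaHCO3 = 5.660 × 10^-3 × 84.01 = 0.4755 g
% NaHCO3 = 0.4755 / 0.5291 × 100 = 89.86 %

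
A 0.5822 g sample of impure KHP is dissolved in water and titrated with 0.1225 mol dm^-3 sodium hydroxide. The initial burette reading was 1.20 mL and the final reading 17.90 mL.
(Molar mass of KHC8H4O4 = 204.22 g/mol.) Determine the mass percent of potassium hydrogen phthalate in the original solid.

71.76 %

KHC8H4O4 + NaOH → KNaC8H4O4 + H2O
n(NaOH) = 0.01670 L × 0.1225 mol/L = 2.046 × 10^-3 mol
n(KHC8H4O4) = 2.046 × 10^-3 mol (1:1 ratio)
mass of KHC8H4O4 = 2.046 × 10^-3 × 204.22 g/mol = 0.4178 g
% KHC8H4O4 = 0.4178 / 0.5822 × 100 = 71.76 %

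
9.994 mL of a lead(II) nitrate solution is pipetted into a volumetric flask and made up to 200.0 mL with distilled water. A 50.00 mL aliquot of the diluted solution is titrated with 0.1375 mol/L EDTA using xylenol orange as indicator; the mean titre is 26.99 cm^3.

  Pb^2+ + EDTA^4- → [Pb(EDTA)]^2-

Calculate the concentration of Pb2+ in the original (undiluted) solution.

n(EDTA) = 0.02699 × 0.1375 = 3.711 × 10^-3 mol
n(Pb2+) in the aliquot = 3.711 × 10^-3 mol (1:1 ratio)
[Pb2+]_dilute = 3.711 × 10^-3 / 0.05000 = 0.07422 mol/L
Dilution factor = 200.0 / 9.994 = 20.01
[Pb2+]_stock = 0.07422 × 20.01 = 1.485 mol/L

1.485 mol/L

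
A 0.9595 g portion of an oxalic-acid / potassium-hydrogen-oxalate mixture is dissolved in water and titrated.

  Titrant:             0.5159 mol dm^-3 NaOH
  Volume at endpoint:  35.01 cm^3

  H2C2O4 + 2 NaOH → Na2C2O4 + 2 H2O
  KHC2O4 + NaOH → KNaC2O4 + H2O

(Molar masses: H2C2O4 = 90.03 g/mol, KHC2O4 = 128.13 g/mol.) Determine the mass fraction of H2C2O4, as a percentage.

76.47 %

n(NaOH) = 0.03501 × 0.5159 = 0.01806 mol
Let x = n(H2C2O4), y = n(KHC2O4).
Titrant: 2x + 1y = 0.01806;  mass: 90.03x + 128.13y = 0.9595
Solving, x = 8.150 × 10^-3 mol, y = 1.762 × 10^-3 mol
mass of H2C2O4 = 8.150 × 10^-3 × 90.03 = 0.7337 g
% H2C2O4 = 0.7337 / 0.9595 × 100 = 76.47 %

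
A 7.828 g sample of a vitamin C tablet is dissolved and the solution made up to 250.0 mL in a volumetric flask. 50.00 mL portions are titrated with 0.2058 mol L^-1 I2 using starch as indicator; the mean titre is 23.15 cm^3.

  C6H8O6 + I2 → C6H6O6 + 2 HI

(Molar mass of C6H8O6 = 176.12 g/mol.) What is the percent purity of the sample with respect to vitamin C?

53.59 %

n(I2) per titration = 0.02315 × 0.2058 = 4.764 × 10^-3 mol
n(C6H8O6) in each aliquot = 4.764 × 10^-3 mol (1:1 ratio)
n(C6H8O6) in the whole flask = 4.764 × 10^-3 × 250.0/50.00 = 0.02382 mol
mass of C6H8O6 = 0.02382 × 176.12 = 4.195 g
% C6H8O6 = 4.195 / 7.828 × 100 = 53.59 %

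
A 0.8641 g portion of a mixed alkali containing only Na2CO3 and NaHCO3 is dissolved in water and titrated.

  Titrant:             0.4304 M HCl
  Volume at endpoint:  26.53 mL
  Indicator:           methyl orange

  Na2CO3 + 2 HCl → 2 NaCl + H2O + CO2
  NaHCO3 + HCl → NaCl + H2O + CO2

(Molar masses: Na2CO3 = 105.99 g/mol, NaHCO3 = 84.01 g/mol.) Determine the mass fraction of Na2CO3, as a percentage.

n(HCl) = 0.02653 × 0.4304 = 0.01142 mol
Let x = n(Na2CO3), y = n(NaHCO3).
Titrant: 2x + 1y = 0.01142;  mass: 105.99x + 84.01y = 0.8641
Solving, x = 1.534 × 10^-3 mol, y = 8.350 × 10^-3 mol
mass of Na2CO3 = 1.534 × 10^-3 × 105.99 = 0.1626 g
% Na2CO3 = 0.1626 / 0.8641 × 100 = 18.82 %

18.82 %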